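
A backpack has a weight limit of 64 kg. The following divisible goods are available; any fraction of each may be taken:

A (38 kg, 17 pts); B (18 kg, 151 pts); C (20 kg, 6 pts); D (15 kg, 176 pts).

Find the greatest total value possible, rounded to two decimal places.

340.87

Take in order of value per unit:
- D (176/15 per unit): all 15 → value 176, running total 176.00
- B (151/18 per unit): all 18 → value 151, running total 327.00
- A (17/38 per unit): 31 of 38 → value 31×17/38 = 13.8684, running total 340.87
Total 340.87.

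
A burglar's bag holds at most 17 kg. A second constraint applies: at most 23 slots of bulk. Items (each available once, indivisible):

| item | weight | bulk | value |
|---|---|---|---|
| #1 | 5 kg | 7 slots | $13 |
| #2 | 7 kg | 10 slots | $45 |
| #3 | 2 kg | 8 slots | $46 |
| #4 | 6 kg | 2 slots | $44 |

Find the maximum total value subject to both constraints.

Feasible sets respecting both limits:
- #2+#3+#4: weight 15, bulk 20, value 135
- #1+#3+#4: weight 13, bulk 17, value 103
- #2+#3: weight 9, bulk 18, value 91
Best: $135.

$135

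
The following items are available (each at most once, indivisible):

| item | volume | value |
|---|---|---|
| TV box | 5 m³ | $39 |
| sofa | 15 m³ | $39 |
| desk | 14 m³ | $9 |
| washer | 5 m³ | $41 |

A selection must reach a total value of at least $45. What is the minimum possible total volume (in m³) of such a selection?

10

Subsets with value ≥ 45, sorted by total volume:
- TV box+washer: volume 10, value 80
- desk+washer: volume 19, value 50
- TV box+desk: volume 19, value 48
Minimum volume: 10 m³.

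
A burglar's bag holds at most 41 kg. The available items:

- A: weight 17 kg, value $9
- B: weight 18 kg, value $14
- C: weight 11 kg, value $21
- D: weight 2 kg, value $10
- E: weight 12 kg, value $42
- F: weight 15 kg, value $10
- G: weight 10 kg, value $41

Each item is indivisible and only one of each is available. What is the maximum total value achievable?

$114

Check high-value combinations within 41 kg:
- C+D+E+G: weight 11+2+12+10=35, value 21+10+42+41=114
- C+E+G: weight 11+12+10=33, value 21+42+41=104
- D+E+F+G: weight 2+12+15+10=39, value 10+42+10+41=103
- A+D+E+G: weight 17+2+12+10=41, value 9+10+42+41=102
Best: $114.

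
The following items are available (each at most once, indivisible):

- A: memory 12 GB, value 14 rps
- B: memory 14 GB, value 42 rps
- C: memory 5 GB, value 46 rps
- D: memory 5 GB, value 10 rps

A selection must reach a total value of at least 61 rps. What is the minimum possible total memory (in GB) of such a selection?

19

Subsets with value ≥ 61, sorted by total memory:
- B+C: memory 19, value 88
- A+C+D: memory 22, value 70
- B+C+D: memory 24, value 98
Minimum memory: 19 GB.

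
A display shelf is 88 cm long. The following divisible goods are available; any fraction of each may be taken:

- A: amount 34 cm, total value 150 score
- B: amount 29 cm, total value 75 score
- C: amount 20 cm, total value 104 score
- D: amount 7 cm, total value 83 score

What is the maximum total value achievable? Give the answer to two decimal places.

406.83

Take in order of value per unit:
- D (83/7 per unit): all 7 → value 83, running total 83.00
- C (104/20 per unit): all 20 → value 104, running total 187.00
- A (150/34 per unit): all 34 → value 150, running total 337.00
- B (75/29 per unit): 27 of 29 → value 27×75/29 = 69.8276, running total 406.83
Total 406.83.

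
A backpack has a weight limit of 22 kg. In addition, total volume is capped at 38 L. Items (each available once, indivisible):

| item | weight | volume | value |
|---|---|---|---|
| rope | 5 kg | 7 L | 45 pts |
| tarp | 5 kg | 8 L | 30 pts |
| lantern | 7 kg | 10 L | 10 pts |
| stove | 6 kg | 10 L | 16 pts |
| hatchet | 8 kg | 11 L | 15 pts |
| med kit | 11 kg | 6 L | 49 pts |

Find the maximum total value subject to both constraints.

Feasible sets respecting both limits:
- rope+tarp+med kit: weight 21, volume 21, value 124
- rope+stove+med kit: weight 22, volume 23, value 110
- tarp+stove+med kit: weight 22, volume 24, value 95
Best: 124 pts.

124 pts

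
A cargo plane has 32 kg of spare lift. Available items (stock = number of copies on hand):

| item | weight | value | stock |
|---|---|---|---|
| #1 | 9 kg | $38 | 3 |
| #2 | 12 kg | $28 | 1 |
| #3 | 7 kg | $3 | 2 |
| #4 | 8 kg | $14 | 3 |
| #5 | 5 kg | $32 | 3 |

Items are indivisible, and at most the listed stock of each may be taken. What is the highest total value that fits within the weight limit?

Best selections within weight 32 and stock limits:
- 1×#1 + 1×#4 + 3×#5: weight 32, value 148
- 3×#1 + 1×#5: weight 32, value 146
- 2×#1 + 2×#5: weight 28, value 140
Best: $148.

$148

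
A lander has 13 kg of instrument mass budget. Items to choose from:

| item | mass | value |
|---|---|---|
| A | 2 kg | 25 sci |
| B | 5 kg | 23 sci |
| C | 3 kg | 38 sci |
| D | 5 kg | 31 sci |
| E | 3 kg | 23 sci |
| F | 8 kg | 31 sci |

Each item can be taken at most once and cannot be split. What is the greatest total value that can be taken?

117 sci

Check high-value combinations within 13 kg:
- A+C+D+E: mass 2+3+5+3=13, value 25+38+31+23=117
- A+B+C+E: mass 2+5+3+3=13, value 25+23+38+23=109
- A+C+D: mass 2+3+5=10, value 25+38+31=94
- A+C+F: mass 2+3+8=13, value 25+38+31=94
- C+D+E: mass 3+5+3=11, value 38+31+23=92
Best: 117 sci.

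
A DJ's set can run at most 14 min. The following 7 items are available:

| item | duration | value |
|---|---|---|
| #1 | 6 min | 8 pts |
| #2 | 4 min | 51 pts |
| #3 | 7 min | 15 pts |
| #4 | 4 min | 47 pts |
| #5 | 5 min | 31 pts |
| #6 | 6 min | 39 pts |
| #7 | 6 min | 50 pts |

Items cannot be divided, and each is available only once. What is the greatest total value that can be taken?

148 pts

This is a 0/1 knapsack; check combinations near the capacity.
- #2+#4+#7: duration 4+4+6=14, value 51+47+50=148
- #2+#4+#6: duration 4+4+6=14, value 51+47+39=137
- #2+#4+#5: duration 4+4+5=13, value 51+47+31=129
Best: 148 pts.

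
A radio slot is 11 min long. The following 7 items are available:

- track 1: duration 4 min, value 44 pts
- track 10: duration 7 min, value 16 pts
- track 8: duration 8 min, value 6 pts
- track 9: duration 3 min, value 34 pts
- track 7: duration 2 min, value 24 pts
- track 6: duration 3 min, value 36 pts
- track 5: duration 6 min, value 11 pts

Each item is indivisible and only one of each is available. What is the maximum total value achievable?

Check high-value combinations within 11 min:
- track 1+track 9+track 6: duration 4+3+3=10, value 44+34+36=114
- track 1+track 7+track 6: duration 4+2+3=9, value 44+24+36=104
- track 1+track 9+track 7: duration 4+3+2=9, value 44+34+24=102
- track 9+track 7+track 6: duration 3+2+3=8, value 34+24+36=94
- track 1+track 6: duration 4+3=7, value 44+36=80
Best: 114 pts.

114 pts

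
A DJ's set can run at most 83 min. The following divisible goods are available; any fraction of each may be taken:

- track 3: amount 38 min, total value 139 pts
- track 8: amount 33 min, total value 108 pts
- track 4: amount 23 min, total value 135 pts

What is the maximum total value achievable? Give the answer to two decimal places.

Take in order of value per unit:
- track 4 (135/23 per unit): all 23 → value 135, running total 135.00
- track 3 (139/38 per unit): all 38 → value 139, running total 274.00
- track 8 (108/33 per unit): 22 of 33 → value 22×108/33 = 72.0000, running total 346.00
Total 346.00.

346.00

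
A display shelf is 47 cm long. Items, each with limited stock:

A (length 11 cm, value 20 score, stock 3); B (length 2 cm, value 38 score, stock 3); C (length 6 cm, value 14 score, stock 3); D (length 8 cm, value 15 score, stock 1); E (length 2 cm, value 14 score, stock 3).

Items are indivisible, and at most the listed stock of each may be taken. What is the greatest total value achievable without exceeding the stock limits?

Top feasible selections:
- 2×A + 3×B + 2×C + 3×E: length 46, value 224
- 1×A + 3×B + 2×C + 1×D + 3×E: length 43, value 219
- 1×A + 3×B + 3×C + 1×D + 2×E: length 47, value 219
Best: 224 score.

224 score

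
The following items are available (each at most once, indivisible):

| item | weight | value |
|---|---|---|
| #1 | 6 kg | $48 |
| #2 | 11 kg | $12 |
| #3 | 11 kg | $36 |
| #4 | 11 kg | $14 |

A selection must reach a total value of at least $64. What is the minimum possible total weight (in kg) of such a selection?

Subsets with value ≥ 64, sorted by total weight:
- #1+#3: weight 17, value 84
- #1+#3+#4: weight 28, value 98
- #1+#2+#3: weight 28, value 96
Minimum weight: 17 kg.

17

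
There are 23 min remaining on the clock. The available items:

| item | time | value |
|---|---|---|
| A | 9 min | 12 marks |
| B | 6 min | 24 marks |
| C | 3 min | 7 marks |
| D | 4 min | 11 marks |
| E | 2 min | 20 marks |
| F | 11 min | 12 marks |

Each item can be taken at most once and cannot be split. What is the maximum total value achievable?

Check high-value combinations within 23 min:
- A+B+D+E: time 9+6+4+2=21, value 12+24+11+20=67
- B+D+E+F: time 6+4+2+11=23, value 24+11+20+12=67
- A+B+C+E: time 9+6+3+2=20, value 12+24+7+20=63
- B+C+E+F: time 6+3+2+11=22, value 24+7+20+12=63
Best: 67 marks.

67 marks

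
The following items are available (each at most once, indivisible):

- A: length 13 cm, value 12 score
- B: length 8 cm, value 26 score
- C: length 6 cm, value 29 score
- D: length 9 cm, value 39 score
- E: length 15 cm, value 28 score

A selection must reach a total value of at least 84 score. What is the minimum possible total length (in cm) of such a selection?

23

Subsets with value ≥ 84, sorted by total length:
- B+C+D: length 23, value 94
- C+D+E: length 30, value 96
Minimum length: 23 cm.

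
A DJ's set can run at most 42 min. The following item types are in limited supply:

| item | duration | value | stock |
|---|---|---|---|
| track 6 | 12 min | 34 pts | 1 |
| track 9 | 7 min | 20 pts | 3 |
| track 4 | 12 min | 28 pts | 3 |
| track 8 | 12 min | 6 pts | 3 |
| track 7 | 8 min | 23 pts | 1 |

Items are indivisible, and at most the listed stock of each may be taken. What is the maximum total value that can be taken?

Best selections within duration 42 and stock limits:
- 1×track 6 + 3×track 9 + 1×track 7: duration 41, value 117
- 3×track 9 + 1×track 4 + 1×track 7: duration 41, value 111
- 1×track 6 + 1×track 9 + 1×track 4 + 1×track 7: duration 39, value 105
- 1×track 6 + 2×track 9 + 1×track 4: duration 38, value 102
Best: 117 pts.

117 pts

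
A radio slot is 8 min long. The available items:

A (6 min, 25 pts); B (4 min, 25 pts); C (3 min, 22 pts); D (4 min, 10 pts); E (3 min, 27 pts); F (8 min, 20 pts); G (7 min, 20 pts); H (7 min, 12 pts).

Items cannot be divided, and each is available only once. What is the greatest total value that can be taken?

52 pts

Check high-value combinations within 8 min:
- B+E: duration 4+3=7, value 25+27=52
- C+E: duration 3+3=6, value 22+27=49
- B+C: duration 4+3=7, value 25+22=47
Best: 52 pts.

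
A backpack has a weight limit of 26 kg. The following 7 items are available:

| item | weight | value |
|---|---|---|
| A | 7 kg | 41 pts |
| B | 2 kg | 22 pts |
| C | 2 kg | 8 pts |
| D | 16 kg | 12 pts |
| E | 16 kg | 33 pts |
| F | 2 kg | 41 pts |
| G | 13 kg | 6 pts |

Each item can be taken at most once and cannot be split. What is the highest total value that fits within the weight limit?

This is a 0/1 knapsack; check combinations near the capacity.
- A+B+C+F+G: weight 7+2+2+2+13=26, value 41+22+8+41+6=118
- A+E+F: weight 7+16+2=25, value 41+33+41=115
- A+B+C+F: weight 7+2+2+2=13, value 41+22+8+41=112
Best: 118 pts.

118 pts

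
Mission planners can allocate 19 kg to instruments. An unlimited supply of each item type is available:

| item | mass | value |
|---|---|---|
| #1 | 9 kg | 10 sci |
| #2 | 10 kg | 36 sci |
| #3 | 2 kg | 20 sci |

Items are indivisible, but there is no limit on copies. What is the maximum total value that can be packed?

Best value-per-unit is #3 at 20/2, and filling with it alone uses mass 9×2=18. No mix of the others beats 9×20 = 180.

180 sci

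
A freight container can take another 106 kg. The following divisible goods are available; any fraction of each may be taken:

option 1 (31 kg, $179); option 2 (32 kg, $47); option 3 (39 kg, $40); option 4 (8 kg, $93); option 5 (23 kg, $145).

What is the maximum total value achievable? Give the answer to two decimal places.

476.31

Take in order of value per unit:
- option 4 (93/8 per unit): all 8 → value 93, running total 93.00
- option 5 (145/23 per unit): all 23 → value 145, running total 238.00
- option 1 (179/31 per unit): all 31 → value 179, running total 417.00
- option 2 (47/32 per unit): all 32 → value 47, running total 464.00
- option 3 (40/39 per unit): 12 of 39 → value 12×40/39 = 12.3077, running total 476.31
Total 476.31.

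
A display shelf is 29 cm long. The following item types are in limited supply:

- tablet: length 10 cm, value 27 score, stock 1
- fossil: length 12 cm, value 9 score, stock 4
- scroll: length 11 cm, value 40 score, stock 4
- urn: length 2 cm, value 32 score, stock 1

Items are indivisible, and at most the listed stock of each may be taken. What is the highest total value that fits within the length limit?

Top feasible selections:
- 2×scroll + 1×urn: length 24, value 112
- 1×tablet + 1×scroll + 1×urn: length 23, value 99
- 1×fossil + 1×scroll + 1×urn: length 25, value 81
Best: 112 score.

112 score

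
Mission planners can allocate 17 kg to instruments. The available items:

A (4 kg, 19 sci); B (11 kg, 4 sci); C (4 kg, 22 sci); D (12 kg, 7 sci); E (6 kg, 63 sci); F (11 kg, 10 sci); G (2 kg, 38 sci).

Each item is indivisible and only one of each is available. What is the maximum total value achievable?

142 sci

Check high-value combinations within 17 kg:
- A+C+E+G: mass 4+4+6+2=16, value 19+22+63+38=142
- C+E+G: mass 4+6+2=12, value 22+63+38=123
- A+E+G: mass 4+6+2=12, value 19+63+38=120
- A+C+E: mass 4+4+6=14, value 19+22+63=104
Best: 142 sci.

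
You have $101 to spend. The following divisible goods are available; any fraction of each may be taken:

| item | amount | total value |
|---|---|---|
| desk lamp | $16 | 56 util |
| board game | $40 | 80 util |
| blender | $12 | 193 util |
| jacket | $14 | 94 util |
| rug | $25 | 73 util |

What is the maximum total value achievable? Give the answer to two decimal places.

484.00

Take in order of value per unit:
- blender (193/12 per unit): all 12 → value 193, running total 193.00
- jacket (94/14 per unit): all 14 → value 94, running total 287.00
- desk lamp (56/16 per unit): all 16 → value 56, running total 343.00
- rug (73/25 per unit): all 25 → value 73, running total 416.00
- board game (80/40 per unit): 34 of 40 → value 34×80/40 = 68.0000, running total 484.00
Total 484.00.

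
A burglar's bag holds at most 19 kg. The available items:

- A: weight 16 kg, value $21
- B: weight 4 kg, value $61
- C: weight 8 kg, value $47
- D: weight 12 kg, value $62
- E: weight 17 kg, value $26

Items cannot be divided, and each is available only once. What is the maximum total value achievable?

$123

Check high-value combinations within 19 kg:
- B+D: weight 4+12=16, value 61+62=123
- B+C: weight 4+8=12, value 61+47=108
- D: weight 12, value 62
- B: weight 4, value 61
Best: $123.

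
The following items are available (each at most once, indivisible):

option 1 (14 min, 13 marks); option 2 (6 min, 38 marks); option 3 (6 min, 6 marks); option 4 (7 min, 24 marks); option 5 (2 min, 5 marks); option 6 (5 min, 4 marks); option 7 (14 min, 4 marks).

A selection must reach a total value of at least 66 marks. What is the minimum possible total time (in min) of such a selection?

15

Subsets with value ≥ 66, sorted by total time:
- option 2+option 4+option 5: time 15, value 67
- option 2+option 4+option 6: time 18, value 66
Minimum time: 15 min.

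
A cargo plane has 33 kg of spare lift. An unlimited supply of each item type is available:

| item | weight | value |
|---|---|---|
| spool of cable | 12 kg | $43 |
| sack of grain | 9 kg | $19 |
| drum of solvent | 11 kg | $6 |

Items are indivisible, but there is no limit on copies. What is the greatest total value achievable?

$105

Best value-per-unit is spool of cable at 43/12; filling with it alone gives 2×43 = 86.
Optimal mix: 2×spool of cable + 1×sack of grain → weight 33, value 105.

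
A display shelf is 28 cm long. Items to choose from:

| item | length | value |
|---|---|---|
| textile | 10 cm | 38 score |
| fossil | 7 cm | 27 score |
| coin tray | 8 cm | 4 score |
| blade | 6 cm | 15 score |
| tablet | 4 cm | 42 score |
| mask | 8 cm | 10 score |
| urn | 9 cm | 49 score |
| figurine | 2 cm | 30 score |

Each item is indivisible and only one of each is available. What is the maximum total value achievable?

Check high-value combinations within 28 cm:
- fossil+blade+tablet+urn+figurine: length 7+6+4+9+2=28, value 27+15+42+49+30=163
- textile+tablet+urn+figurine: length 10+4+9+2=25, value 38+42+49+30=159
- fossil+tablet+urn+figurine: length 7+4+9+2=22, value 27+42+49+30=148
Best: 163 score.

163 score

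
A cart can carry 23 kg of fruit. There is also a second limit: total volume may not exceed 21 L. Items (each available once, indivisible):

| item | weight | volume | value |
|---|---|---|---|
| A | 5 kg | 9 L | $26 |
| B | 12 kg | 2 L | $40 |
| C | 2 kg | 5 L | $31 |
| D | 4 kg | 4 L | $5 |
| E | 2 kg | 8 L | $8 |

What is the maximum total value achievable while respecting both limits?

Feasible sets respecting both limits:
- A+B+C+D: weight 23, volume 20, value 102
- A+B+C: weight 19, volume 16, value 97
- B+C+D+E: weight 20, volume 19, value 84
Best: $102.

$102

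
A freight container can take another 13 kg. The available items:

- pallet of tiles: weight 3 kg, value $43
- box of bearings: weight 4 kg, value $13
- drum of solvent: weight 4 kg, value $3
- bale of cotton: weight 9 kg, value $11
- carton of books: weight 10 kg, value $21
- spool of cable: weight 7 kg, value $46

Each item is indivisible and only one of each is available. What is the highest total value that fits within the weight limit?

This is a 0/1 knapsack; check combinations near the capacity.
- pallet of tiles+spool of cable: weight 3+7=10, value 43+46=89
- pallet of tiles+carton of books: weight 3+10=13, value 43+21=64
- pallet of tiles+box of bearings+drum of solvent: weight 3+4+4=11, value 43+13+3=59
- box of bearings+spool of cable: weight 4+7=11, value 13+46=59
Best: $89.

$89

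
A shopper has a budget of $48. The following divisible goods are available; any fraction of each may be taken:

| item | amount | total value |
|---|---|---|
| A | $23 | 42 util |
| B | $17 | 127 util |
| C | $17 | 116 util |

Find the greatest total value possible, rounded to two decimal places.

Take in order of value per unit:
- B (127/17 per unit): all 17 → value 127, running total 127.00
- C (116/17 per unit): all 17 → value 116, running total 243.00
- A (42/23 per unit): 14 of 23 → value 14×42/23 = 25.5652, running total 268.57
Total 268.57.

268.57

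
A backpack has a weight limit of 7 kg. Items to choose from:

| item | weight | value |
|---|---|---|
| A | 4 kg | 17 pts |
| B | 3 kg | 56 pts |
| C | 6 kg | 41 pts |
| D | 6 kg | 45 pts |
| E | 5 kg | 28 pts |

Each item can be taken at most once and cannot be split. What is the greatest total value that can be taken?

Check high-value combinations within 7 kg:
- A+B: weight 4+3=7, value 17+56=73
- B: weight 3, value 56
- D: weight 6, value 45
- C: weight 6, value 41
- E: weight 5, value 28
Best: 73 pts.

73 pts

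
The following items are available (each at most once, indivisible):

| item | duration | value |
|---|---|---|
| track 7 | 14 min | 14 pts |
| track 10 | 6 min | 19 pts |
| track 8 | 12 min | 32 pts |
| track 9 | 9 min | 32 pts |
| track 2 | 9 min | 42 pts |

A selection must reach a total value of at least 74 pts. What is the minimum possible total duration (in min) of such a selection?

Subsets with value ≥ 74, sorted by total duration:
- track 9+track 2: duration 18, value 74
- track 8+track 2: duration 21, value 74
- track 10+track 9+track 2: duration 24, value 93
- track 10+track 8+track 2: duration 27, value 93
Minimum duration: 18 min.

18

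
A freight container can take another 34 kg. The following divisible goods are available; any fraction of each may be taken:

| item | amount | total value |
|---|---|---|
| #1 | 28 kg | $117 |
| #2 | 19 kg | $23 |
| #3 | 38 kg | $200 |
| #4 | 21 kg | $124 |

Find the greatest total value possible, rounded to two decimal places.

Take in order of value per unit:
- #4 (124/21 per unit): all 21 → value 124, running total 124.00
- #3 (200/38 per unit): 13 of 38 → value 13×200/38 = 68.4211, running total 192.42
Total 192.42.

192.42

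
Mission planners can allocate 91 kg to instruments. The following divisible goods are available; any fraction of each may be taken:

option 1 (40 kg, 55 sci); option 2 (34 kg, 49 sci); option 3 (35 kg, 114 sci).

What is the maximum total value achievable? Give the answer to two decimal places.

Take in order of value per unit:
- option 3 (114/35 per unit): all 35 → value 114, running total 114.00
- option 2 (49/34 per unit): all 34 → value 49, running total 163.00
- option 1 (55/40 per unit): 22 of 40 → value 22×55/40 = 30.2500, running total 193.25
Total 193.25.

193.25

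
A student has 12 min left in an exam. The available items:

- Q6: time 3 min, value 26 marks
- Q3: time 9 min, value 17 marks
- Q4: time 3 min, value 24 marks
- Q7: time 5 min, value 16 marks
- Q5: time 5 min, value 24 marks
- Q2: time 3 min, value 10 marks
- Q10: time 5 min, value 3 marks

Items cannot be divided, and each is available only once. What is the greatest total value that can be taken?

This is a 0/1 knapsack; check combinations near the capacity.
- Q6+Q4+Q5: time 3+3+5=11, value 26+24+24=74
- Q6+Q4+Q7: time 3+3+5=11, value 26+24+16=66
- Q6+Q4+Q2: time 3+3+3=9, value 26+24+10=60
Best: 74 marks.

74 marks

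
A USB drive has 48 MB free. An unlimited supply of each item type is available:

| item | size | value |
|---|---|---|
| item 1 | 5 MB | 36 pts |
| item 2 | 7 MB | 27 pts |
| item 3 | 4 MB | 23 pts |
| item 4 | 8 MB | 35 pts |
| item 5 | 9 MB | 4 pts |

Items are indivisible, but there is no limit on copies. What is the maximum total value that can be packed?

334 pts

Best value-per-unit is item 1 at 36/5; filling with it alone gives 9×36 = 324.
Optimal mix: 8×item 1 + 2×item 3 → size 48, value 334.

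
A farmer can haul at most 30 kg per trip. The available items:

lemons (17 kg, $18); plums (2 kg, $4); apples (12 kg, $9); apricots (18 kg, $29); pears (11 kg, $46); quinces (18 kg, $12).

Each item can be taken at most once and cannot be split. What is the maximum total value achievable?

$75

Check high-value combinations within 30 kg:
- apricots+pears: weight 18+11=29, value 29+46=75
- lemons+plums+pears: weight 17+2+11=30, value 18+4+46=68
- lemons+pears: weight 17+11=28, value 18+46=64
- plums+apples+pears: weight 2+12+11=25, value 4+9+46=59
- pears+quinces: weight 11+18=29, value 46+12=58
Best: $75.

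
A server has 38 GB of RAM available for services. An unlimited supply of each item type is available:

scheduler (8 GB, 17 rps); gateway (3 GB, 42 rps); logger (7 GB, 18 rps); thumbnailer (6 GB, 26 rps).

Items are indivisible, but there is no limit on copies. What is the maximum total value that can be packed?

504 rps

Best value-per-unit is gateway at 42/3, and filling with it alone uses memory 12×3=36. No mix of the others beats 12×42 = 504.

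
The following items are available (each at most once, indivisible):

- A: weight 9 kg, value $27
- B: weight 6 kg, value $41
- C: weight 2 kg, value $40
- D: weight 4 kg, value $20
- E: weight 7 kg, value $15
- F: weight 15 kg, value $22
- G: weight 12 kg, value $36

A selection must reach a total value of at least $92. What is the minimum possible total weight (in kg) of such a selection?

Subsets with value ≥ 92, sorted by total weight:
- B+C+D: weight 12, value 101
- B+C+E: weight 15, value 96
Minimum weight: 12 kg.

12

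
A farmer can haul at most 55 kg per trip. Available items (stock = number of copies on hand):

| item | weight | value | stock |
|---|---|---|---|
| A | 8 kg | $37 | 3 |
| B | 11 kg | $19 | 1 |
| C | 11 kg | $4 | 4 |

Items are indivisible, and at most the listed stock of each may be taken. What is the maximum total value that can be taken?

Best selections within weight 55 and stock limits:
- 3×A + 1×B + 1×C: weight 46, value 134
- 3×A + 1×B: weight 35, value 130
- 3×A + 2×C: weight 46, value 119
- 3×A + 1×C: weight 35, value 115
Best: $134.

$134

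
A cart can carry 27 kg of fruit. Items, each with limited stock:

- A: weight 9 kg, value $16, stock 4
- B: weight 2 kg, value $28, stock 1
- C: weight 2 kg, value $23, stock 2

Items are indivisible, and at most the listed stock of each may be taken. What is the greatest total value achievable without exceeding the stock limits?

$106

Top feasible selections:
- 2×A + 1×B + 2×C: weight 24, value 106
- 1×A + 1×B + 2×C: weight 15, value 90
- 2×A + 1×B + 1×C: weight 22, value 83
Best: $106.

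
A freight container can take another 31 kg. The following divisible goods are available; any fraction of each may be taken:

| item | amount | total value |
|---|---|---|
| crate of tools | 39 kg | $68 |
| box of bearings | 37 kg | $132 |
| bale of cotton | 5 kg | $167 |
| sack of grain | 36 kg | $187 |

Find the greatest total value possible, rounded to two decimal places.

Take in order of value per unit:
- bale of cotton (167/5 per unit): all 5 → value 167, running total 167.00
- sack of grain (187/36 per unit): 26 of 36 → value 26×187/36 = 135.0556, running total 302.06
Total 302.06.

302.06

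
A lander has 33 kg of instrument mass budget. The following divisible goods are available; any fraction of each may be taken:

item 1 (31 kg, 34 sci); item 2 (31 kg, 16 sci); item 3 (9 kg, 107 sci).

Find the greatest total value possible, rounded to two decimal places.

133.32

Take in order of value per unit:
- item 3 (107/9 per unit): all 9 → value 107, running total 107.00
- item 1 (34/31 per unit): 24 of 31 → value 24×34/31 = 26.3226, running total 133.32
Total 133.32.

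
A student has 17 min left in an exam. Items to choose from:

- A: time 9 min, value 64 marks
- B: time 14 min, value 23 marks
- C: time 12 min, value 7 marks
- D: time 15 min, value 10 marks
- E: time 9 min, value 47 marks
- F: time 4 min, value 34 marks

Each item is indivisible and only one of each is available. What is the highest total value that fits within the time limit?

98 marks

Check high-value combinations within 17 min:
- A+F: time 9+4=13, value 64+34=98
- E+F: time 9+4=13, value 47+34=81
- A: time 9, value 64
- E: time 9, value 47
- C+F: time 12+4=16, value 7+34=41
Best: 98 marks.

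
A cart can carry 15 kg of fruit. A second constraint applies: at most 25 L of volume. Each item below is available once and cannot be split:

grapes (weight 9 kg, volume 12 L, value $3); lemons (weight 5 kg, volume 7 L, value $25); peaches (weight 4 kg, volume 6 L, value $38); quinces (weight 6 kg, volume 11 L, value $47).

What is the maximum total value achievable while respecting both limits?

$110

Feasible sets respecting both limits:
- lemons+peaches+quinces: weight 15, volume 24, value 110
- peaches+quinces: weight 10, volume 17, value 85
- lemons+quinces: weight 11, volume 18, value 72
- lemons+peaches: weight 9, volume 13, value 63
Best: $110.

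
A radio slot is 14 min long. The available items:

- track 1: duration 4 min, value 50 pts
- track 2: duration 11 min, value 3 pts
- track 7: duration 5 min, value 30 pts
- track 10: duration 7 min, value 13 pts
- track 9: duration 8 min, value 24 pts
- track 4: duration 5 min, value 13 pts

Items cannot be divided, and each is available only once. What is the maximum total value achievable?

93 pts

Check high-value combinations within 14 min:
- track 1+track 7+track 4: duration 4+5+5=14, value 50+30+13=93
- track 1+track 7: duration 4+5=9, value 50+30=80
- track 1+track 9: duration 4+8=12, value 50+24=74
- track 1+track 4: duration 4+5=9, value 50+13=63
- track 1+track 10: duration 4+7=11, value 50+13=63
Best: 93 pts.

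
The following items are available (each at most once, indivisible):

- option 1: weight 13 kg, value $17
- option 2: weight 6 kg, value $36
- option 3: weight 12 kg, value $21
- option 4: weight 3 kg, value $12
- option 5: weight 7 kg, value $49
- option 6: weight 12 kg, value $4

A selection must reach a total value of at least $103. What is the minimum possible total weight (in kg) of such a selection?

25

Subsets with value ≥ 103, sorted by total weight:
- option 2+option 3+option 5: weight 25, value 106
- option 2+option 3+option 4+option 5: weight 28, value 118
- option 1+option 2+option 4+option 5: weight 29, value 114
Minimum weight: 25 kg.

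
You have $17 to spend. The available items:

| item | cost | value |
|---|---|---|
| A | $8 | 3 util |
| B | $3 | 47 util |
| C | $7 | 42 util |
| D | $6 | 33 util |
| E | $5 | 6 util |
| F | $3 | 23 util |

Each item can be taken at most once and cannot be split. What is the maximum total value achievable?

122 util

This is a 0/1 knapsack; check combinations near the capacity.
- B+C+D: cost 3+7+6=16, value 47+42+33=122
- B+C+F: cost 3+7+3=13, value 47+42+23=112
- B+D+E+F: cost 3+6+5+3=17, value 47+33+6+23=109
- B+D+F: cost 3+6+3=12, value 47+33+23=103
Best: 122 util.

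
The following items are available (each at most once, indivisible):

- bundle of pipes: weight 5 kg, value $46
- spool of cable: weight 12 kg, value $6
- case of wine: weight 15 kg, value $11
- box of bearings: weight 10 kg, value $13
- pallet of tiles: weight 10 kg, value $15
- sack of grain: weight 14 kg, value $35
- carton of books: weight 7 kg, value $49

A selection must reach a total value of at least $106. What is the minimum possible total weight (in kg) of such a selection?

Subsets with value ≥ 106, sorted by total weight:
- bundle of pipes+pallet of tiles+carton of books: weight 22, value 110
- bundle of pipes+box of bearings+carton of books: weight 22, value 108
- bundle of pipes+sack of grain+carton of books: weight 26, value 130
Minimum weight: 22 kg.

22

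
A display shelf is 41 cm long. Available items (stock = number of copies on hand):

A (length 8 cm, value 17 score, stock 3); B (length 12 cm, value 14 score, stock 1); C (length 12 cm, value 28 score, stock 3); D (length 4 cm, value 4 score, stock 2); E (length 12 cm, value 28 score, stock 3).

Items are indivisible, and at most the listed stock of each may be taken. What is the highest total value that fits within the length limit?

Top feasible selections:
- 2×A + 2×E: length 40, value 90
- 2×A + 1×C + 1×E: length 40, value 90
- 2×A + 2×C: length 40, value 90
Best: 90 score.

90 score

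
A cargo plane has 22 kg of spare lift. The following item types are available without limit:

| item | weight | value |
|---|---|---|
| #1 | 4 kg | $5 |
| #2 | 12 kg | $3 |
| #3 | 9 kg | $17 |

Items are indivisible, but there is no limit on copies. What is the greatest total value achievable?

$39

Best value-per-unit is #3 at 17/9; filling with it alone gives 2×17 = 34.
Optimal mix: 1×#1 + 2×#3 → weight 22, value 39.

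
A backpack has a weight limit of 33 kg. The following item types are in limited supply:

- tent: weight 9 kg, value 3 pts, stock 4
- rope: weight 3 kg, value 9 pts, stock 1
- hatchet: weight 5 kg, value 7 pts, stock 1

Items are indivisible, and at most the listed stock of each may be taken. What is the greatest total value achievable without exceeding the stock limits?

Best selections within weight 33 and stock limits:
- 2×tent + 1×rope + 1×hatchet: weight 26, value 22
- 1×tent + 1×rope + 1×hatchet: weight 17, value 19
Best: 22 pts.

22 pts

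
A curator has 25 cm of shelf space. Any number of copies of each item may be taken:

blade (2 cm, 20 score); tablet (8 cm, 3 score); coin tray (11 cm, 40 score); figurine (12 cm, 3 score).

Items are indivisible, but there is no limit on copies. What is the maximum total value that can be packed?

Best value-per-unit is blade at 20/2, and filling with it alone uses length 12×2=24. No mix of the others beats 12×20 = 240.

240 score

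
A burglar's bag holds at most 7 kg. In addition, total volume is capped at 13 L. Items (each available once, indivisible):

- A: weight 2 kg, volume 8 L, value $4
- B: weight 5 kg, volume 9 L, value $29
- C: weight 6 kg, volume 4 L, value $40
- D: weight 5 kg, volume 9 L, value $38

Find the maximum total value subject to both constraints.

$40

Feasible sets respecting both limits:
- C: weight 6, volume 4, value 40
- D: weight 5, volume 9, value 38
- B: weight 5, volume 9, value 29
- A: weight 2, volume 8, value 4
Best: $40.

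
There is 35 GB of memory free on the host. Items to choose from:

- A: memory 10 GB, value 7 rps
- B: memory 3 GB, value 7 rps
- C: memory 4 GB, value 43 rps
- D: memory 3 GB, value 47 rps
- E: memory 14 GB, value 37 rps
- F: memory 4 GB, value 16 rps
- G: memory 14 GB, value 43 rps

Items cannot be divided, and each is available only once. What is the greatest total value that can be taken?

170 rps

Check high-value combinations within 35 GB:
- C+D+E+G: memory 4+3+14+14=35, value 43+47+37+43=170
- B+C+D+F+G: memory 3+4+3+4+14=28, value 7+43+47+16+43=156
- A+C+D+F+G: memory 10+4+3+4+14=35, value 7+43+47+16+43=156
Best: 170 rps.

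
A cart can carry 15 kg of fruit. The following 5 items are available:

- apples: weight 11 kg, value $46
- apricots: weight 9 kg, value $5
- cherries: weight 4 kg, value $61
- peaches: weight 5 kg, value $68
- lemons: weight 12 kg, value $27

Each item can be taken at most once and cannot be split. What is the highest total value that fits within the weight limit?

$129

Check high-value combinations within 15 kg:
- cherries+peaches: weight 4+5=9, value 61+68=129
- apples+cherries: weight 11+4=15, value 46+61=107
- apricots+peaches: weight 9+5=14, value 5+68=73
Best: $129.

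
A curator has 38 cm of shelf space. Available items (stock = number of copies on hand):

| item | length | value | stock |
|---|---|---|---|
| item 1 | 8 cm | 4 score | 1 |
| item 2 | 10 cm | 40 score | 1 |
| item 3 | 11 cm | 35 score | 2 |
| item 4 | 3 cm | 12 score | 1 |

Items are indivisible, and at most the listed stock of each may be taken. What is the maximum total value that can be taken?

122 score

Top feasible selections:
- 1×item 2 + 2×item 3 + 1×item 4: length 35, value 122
- 1×item 2 + 2×item 3: length 32, value 110
Best: 122 score.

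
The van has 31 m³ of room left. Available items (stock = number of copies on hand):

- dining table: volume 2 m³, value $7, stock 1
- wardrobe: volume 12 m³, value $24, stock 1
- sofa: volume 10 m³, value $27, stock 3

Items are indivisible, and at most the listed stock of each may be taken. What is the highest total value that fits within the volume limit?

$81

Best selections within volume 31 and stock limits:
- 3×sofa: volume 30, value 81
- 1×dining table + 2×sofa: volume 22, value 61
- 1×dining table + 1×wardrobe + 1×sofa: volume 24, value 58
Best: $81.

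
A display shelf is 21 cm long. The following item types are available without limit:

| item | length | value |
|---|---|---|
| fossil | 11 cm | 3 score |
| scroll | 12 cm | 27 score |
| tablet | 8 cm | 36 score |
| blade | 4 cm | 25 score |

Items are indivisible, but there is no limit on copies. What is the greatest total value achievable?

125 score

Best value-per-unit is blade at 25/4, and filling with it alone uses length 5×4=20. No mix of the others beats 5×25 = 125.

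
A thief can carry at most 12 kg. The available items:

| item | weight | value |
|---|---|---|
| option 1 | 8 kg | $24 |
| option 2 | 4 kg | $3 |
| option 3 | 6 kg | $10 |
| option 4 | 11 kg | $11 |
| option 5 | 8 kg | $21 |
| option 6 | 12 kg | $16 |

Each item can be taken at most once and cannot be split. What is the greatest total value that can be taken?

$27

Check high-value combinations within 12 kg:
- option 1+option 2: weight 8+4=12, value 24+3=27
- option 1: weight 8, value 24
- option 2+option 5: weight 4+8=12, value 3+21=24
- option 5: weight 8, value 21
Best: $27.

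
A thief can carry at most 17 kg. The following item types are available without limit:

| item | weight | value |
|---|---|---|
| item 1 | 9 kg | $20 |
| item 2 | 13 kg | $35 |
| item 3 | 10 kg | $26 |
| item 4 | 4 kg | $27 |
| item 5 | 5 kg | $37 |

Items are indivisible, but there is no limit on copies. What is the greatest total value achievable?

$118

Best value-per-unit is item 5 at 37/5; filling with it alone gives 3×37 = 111.
Optimal mix: 3×item 4 + 1×item 5 → weight 17, value 118.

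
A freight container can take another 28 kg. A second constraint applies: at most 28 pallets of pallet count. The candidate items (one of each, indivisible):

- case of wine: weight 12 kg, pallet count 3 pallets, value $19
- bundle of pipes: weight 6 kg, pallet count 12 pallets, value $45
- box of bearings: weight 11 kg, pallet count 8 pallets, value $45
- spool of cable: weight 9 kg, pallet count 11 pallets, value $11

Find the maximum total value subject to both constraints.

$90

Feasible sets respecting both limits:
- bundle of pipes+box of bearings: weight 17, pallet count 20, value 90
- case of wine+bundle of pipes+spool of cable: weight 27, pallet count 26, value 75
- case of wine+bundle of pipes: weight 18, pallet count 15, value 64
Best: $90.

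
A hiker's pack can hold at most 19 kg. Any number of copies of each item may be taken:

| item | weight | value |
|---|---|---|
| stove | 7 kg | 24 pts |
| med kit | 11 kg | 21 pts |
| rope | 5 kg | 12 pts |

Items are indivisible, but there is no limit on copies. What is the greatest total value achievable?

Best value-per-unit is stove at 24/7; filling with it alone gives 2×24 = 48.
Optimal mix: 2×stove + 1×rope → weight 19, value 60.

60 pts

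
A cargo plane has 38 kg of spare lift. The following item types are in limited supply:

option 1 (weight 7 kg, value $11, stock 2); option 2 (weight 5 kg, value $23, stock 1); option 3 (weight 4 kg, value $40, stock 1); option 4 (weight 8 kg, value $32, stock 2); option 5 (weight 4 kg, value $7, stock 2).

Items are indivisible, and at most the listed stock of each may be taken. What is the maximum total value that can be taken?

$145

Top feasible selections:
- 1×option 1 + 1×option 2 + 1×option 3 + 2×option 4 + 1×option 5: weight 36, value 145
- 1×option 2 + 1×option 3 + 2×option 4 + 2×option 5: weight 33, value 141
- 1×option 1 + 1×option 2 + 1×option 3 + 2×option 4: weight 32, value 138
Best: $145.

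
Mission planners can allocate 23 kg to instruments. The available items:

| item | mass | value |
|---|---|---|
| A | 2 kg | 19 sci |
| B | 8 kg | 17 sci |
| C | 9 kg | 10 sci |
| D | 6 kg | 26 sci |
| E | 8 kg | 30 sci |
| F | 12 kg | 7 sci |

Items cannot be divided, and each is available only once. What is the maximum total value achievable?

Check high-value combinations within 23 kg:
- A+D+E: mass 2+6+8=16, value 19+26+30=75
- B+D+E: mass 8+6+8=22, value 17+26+30=73
- A+B+E: mass 2+8+8=18, value 19+17+30=66
- C+D+E: mass 9+6+8=23, value 10+26+30=66
Best: 75 sci.

75 sci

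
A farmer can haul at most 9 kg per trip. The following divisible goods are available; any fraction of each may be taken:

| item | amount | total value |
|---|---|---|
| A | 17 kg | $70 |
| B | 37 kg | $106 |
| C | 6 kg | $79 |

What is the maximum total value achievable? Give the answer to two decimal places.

91.35

Take in order of value per unit:
- C (79/6 per unit): all 6 → value 79, running total 79.00
- A (70/17 per unit): 3 of 17 → value 3×70/17 = 12.3529, running total 91.35
Total 91.35.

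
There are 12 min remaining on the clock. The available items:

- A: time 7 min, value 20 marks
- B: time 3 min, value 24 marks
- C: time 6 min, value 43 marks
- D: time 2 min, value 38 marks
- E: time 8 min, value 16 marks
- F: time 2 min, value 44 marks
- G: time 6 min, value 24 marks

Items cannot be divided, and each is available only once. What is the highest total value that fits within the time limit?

125 marks

Check high-value combinations within 12 min:
- C+D+F: time 6+2+2=10, value 43+38+44=125
- B+C+F: time 3+6+2=11, value 24+43+44=111
- B+D+F: time 3+2+2=7, value 24+38+44=106
- D+F+G: time 2+2+6=10, value 38+44+24=106
Best: 125 marks.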